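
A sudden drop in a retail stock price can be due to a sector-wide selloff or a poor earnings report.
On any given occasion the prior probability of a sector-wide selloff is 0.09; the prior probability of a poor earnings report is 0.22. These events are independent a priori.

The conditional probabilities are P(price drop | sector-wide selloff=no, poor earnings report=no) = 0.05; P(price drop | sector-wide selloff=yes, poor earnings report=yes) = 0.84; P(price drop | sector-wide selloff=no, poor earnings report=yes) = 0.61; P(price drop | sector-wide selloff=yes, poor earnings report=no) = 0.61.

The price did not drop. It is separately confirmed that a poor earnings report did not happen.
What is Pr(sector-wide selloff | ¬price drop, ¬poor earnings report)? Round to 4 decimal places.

Pr(sector-wide selloff | ¬price drop, ¬poor earnings report) ≈ 0.0390

Numerator (weight on configurations with sector-wide selloff): 0.39×0.09 = 0.035100
Normalizer over all consistent configurations: 0.95×0.91 + 0.39×0.09 = 0.899600
Posterior = 0.035100 / 0.899600 ≈ 0.0390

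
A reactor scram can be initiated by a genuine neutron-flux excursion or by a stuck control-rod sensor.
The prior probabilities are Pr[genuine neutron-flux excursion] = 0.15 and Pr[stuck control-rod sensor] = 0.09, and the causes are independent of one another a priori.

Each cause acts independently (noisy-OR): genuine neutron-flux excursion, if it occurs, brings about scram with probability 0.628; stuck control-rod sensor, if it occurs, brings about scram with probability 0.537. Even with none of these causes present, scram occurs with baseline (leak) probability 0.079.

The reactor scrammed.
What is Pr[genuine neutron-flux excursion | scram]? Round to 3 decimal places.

Pr[genuine neutron-flux excursion | scram] ≈ 0.491

Under noisy-OR, P(scram | causes) = 1 − (1−0.079)·∏(1−qᵢ) over the active causes.
P(scram) = 0.079·0.85·0.91 + 0.573577·0.85·0.09 + 0.657388·0.15·0.91 + 0.841371·0.15·0.09 = 0.061107 + 0.043879 + 0.089733 + 0.011359 = 0.206078
Of this, 0.101092 comes from 0.089733 + 0.011359 (the genuine neutron-flux excursion=true cases).
P(genuine neutron-flux excursion | scram) = 0.101092 / 0.206078 ≈ 0.491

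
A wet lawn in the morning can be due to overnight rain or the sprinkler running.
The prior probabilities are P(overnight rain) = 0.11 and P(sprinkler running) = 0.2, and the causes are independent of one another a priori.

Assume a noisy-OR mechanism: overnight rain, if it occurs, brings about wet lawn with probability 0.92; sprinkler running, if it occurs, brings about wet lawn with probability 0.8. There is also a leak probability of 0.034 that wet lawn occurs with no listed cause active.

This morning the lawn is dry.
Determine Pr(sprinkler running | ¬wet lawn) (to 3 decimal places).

Pr(sprinkler running | ¬wet lawn) ≈ 0.048

Under noisy-OR, P(wet lawn | causes) = 1 − (1−0.034)·∏(1−qᵢ) over the active causes.
Numerator (weight on configurations with sprinkler running): 0.034390 + 0.000340 = 0.034730
Normalizer over all consistent configurations: 0.966*0.89*0.8 + 0.1932*0.89*0.2 + 0.07728*0.11*0.8 + 0.015456*0.11*0.2 = 0.729323
Posterior = 0.034730 / 0.729323 ≈ 0.048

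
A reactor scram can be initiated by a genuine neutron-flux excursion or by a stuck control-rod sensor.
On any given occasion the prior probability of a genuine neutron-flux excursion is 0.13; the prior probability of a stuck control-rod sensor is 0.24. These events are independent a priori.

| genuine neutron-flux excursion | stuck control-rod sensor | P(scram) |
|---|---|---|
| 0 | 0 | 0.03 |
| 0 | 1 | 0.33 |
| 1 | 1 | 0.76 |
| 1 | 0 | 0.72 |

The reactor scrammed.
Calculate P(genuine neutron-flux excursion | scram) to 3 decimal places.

P(genuine neutron-flux excursion | scram) ≈ 0.517

Numerator (weight on configurations with genuine neutron-flux excursion): 0.071136 + 0.023712 = 0.094848
Denominator P(scram): 0.03×0.87×0.76 + 0.33×0.87×0.24 + 0.72×0.13×0.76 + 0.76×0.13×0.24 = 0.183588
Posterior = 0.094848 / 0.183588 ≈ 0.517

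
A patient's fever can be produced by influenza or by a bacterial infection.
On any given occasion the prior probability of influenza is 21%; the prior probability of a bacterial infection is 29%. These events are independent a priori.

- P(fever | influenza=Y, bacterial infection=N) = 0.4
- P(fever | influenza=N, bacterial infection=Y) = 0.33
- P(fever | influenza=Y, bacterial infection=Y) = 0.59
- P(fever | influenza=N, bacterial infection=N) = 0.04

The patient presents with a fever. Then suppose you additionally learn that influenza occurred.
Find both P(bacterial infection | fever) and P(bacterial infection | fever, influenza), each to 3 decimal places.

P(bacterial infection | fever) ≈ 0.576; P(bacterial infection | fever, influenza) ≈ 0.376

Sum P(fever|·) weighted by the priors over the 4 (influenza, bacterial infection) configurations:
  P(fever) = 0.04*0.79*0.71 + 0.33*0.79*0.29 + 0.4*0.21*0.71 + 0.59*0.21*0.29
        = 0.022436 + 0.075603 + 0.059640 + 0.035931 = 0.193610
Configurations with bacterial infection contribute 0.111534, so
  P(bacterial infection | fever) = 0.111534 / 0.193610 ≈ 0.576

Now condition on the additional information:
Enumerate both values of bacterial infection and weight by the priors:
  P(fever | influenza) = 0.4×0.71 + 0.59×0.29
        = 0.284000 + 0.171100 = 0.455100
Keeping only the bacterial infection-present terms gives 0.171100, so
  P(bacterial infection | fever, influenza) = 0.171100 / 0.455100 ≈ 0.376
The drop from 0.576 to 0.376 is the explaining-away (discounting) effect.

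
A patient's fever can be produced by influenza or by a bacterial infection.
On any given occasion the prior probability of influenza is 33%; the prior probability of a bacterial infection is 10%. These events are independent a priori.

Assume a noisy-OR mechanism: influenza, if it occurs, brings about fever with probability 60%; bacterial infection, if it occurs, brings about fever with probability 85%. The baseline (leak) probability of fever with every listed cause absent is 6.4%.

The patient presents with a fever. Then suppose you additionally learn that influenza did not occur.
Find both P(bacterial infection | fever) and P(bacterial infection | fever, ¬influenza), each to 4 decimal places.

P(bacterial infection | fever) ≈ 0.2834; P(bacterial infection | fever, ¬influenza) ≈ 0.5988

Under noisy-OR, P(fever | causes) = 1 − (1−0.064)·∏(1−qᵢ) over the active causes.
Numerator (weight on configurations with bacterial infection): 0.057593 + 0.031147 = 0.088740
The normalizing constant is 0.064×0.67×0.9 + 0.8596×0.67×0.1 + 0.6256×0.33×0.9 + 0.94384×0.33×0.1 = 0.313135
Posterior = 0.088740 / 0.313135 ≈ 0.2834

With the extra evidence:
Weight on bacterial infection=true, given the evidence: 0.8596·0.1 = 0.085960
The normalizing constant is 0.064·0.9 + 0.8596·0.1 = 0.143560
P(bacterial infection | fever, ¬influenza) = 0.085960/0.143560 ≈ 0.5988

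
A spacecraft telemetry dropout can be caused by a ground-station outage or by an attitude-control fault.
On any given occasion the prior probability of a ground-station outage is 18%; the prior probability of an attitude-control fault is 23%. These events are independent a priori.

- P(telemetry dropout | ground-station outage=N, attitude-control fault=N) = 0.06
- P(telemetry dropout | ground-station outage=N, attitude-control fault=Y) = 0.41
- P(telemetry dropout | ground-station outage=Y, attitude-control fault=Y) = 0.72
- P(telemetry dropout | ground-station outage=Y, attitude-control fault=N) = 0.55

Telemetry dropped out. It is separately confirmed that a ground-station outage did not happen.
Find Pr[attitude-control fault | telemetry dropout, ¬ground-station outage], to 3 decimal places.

P(telemetry dropout | ¬ground-station outage) = 0.06*0.77 + 0.41*0.23 = 0.046200 + 0.094300 = 0.140500
Restricting to configurations with attitude-control fault present: 0.41*0.23 = 0.094300.
So P(attitude-control fault | telemetry dropout, ¬ground-station outage) = 0.094300/0.140500 ≈ 0.671.

Pr[attitude-control fault | telemetry dropout, ¬ground-station outage] ≈ 0.671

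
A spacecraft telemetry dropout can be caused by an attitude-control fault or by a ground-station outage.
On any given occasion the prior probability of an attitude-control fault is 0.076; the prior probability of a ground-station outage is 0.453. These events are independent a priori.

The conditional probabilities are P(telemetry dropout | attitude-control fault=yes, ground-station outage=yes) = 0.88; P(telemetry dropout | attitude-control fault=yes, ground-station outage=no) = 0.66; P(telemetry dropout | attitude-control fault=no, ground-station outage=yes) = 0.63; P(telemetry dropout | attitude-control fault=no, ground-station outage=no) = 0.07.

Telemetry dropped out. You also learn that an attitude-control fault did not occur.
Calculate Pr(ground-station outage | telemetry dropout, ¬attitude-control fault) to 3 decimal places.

Pr(ground-station outage | telemetry dropout, ¬attitude-control fault) ≈ 0.882

P(telemetry dropout | ¬attitude-control fault) = 0.07·0.547 + 0.63·0.453 = 0.038290 + 0.285390 = 0.323680
The ground-station outage-present share is 0.63·0.453 = 0.285390.
Hence the posterior is 0.285390/0.323680 ≈ 0.882.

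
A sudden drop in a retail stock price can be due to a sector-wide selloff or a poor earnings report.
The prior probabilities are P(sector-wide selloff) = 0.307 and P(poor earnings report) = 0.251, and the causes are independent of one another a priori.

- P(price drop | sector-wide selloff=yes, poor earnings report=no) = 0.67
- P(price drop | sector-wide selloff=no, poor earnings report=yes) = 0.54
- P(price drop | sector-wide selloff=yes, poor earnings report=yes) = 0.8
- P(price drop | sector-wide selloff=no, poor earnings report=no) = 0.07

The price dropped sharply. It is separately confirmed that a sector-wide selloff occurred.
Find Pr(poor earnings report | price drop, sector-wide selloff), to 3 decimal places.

Numerator (weight on configurations with poor earnings report): 0.8*0.251 = 0.200800
Normalizer over all consistent configurations: 0.67*0.749 + 0.8*0.251 = 0.702630
P(poor earnings report | price drop, sector-wide selloff) = 0.200800/0.702630 ≈ 0.286

Pr(poor earnings report | price drop, sector-wide selloff) ≈ 0.286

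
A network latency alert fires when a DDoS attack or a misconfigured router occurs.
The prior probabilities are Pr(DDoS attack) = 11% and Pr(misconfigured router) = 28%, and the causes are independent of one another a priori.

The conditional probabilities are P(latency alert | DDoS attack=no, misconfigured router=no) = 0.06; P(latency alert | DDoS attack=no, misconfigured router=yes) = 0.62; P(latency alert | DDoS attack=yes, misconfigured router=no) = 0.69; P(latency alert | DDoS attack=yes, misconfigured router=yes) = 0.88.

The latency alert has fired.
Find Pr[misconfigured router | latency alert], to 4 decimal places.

Weight on misconfigured router=true, given the evidence: 0.154504 + 0.027104 = 0.181608
The normalizing constant is 0.06*0.89*0.72 + 0.62*0.89*0.28 + 0.69*0.11*0.72 + 0.88*0.11*0.28 = 0.274704
Posterior = 0.181608 / 0.274704 ≈ 0.6611

Pr[misconfigured router | latency alert] ≈ 0.6611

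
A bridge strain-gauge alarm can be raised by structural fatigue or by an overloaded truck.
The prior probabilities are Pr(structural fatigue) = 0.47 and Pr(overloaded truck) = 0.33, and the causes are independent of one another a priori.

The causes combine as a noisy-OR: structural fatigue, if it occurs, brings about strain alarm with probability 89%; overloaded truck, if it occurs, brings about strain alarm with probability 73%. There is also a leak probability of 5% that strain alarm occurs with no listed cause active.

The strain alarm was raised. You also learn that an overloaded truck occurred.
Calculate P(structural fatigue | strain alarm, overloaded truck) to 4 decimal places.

P(structural fatigue | strain alarm, overloaded truck) ≈ 0.5368

Under noisy-OR, P(strain alarm | causes) = 1 − (1−0.05)·∏(1−qᵢ) over the active causes.
Weight on structural fatigue=true, given the evidence: 0.971785·0.47 = 0.456739
Denominator P(strain alarm | overloaded truck): 0.7435·0.53 + 0.971785·0.47 = 0.850794
Posterior = 0.456739 / 0.850794 ≈ 0.5368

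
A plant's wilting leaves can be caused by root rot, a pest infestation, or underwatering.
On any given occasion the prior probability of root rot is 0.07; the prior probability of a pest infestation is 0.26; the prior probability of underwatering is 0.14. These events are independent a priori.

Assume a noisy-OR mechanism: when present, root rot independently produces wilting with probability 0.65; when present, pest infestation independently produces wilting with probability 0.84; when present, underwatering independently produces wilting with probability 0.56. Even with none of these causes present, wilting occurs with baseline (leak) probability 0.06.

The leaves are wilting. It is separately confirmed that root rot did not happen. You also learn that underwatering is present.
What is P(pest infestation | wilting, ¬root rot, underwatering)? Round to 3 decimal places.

P(pest infestation | wilting, ¬root rot, underwatering) ≈ 0.359

Under noisy-OR, P(wilting | causes) = 1 − (1−0.06)·∏(1−qᵢ) over the active causes.
P(wilting | ¬root rot, underwatering) = 0.5864·0.74 + 0.933824·0.26 = 0.433936 + 0.242794 = 0.676730
The pest infestation-present share is 0.933824·0.26 = 0.242794.
So P(pest infestation | wilting, ¬root rot, underwatering) = 0.242794/0.676730 ≈ 0.359.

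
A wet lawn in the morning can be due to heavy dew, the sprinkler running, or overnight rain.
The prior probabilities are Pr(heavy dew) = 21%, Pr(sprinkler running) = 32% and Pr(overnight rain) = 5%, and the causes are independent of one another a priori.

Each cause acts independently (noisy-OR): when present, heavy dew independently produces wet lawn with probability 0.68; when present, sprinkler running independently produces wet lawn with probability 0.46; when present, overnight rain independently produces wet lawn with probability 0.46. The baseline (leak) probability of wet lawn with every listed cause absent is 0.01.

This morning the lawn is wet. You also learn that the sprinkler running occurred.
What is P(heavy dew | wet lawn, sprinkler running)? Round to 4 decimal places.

P(heavy dew | wet lawn, sprinkler running) ≈ 0.3167

Under noisy-OR, P(wet lawn | causes) = 1 − (1−0.01)·∏(1−qᵢ) over the active causes.
Enumerate the 4 (heavy dew, overnight rain) configurations and weight by the priors:
  P(wet lawn | sprinkler running) = 0.4654·0.79·0.95 + 0.711316·0.79·0.05 + 0.828928·0.21·0.95 + 0.907621·0.21·0.05
        = 0.349283 + 0.028097 + 0.165371 + 0.009530 = 0.552281
The terms with heavy dew present sum to 0.174901, so
  P(heavy dew | wet lawn, sprinkler running) = 0.174901 / 0.552281 ≈ 0.3167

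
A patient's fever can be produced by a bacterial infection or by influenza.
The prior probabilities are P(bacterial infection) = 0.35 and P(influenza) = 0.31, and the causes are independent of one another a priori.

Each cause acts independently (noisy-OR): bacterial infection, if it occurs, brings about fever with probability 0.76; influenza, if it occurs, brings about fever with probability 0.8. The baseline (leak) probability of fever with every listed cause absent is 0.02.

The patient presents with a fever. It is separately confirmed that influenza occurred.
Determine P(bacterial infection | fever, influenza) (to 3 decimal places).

Under noisy-OR, P(fever | causes) = 1 − (1−0.02)·∏(1−qᵢ) over the active causes.
For the numerator, keep only bacterial infection=true terms: 0.95296*0.35 = 0.333536
Normalizer over all consistent configurations: 0.804*0.65 + 0.95296*0.35 = 0.856136
P(bacterial infection | fever, influenza) = 0.333536/0.856136 ≈ 0.390

P(bacterial infection | fever, influenza) ≈ 0.390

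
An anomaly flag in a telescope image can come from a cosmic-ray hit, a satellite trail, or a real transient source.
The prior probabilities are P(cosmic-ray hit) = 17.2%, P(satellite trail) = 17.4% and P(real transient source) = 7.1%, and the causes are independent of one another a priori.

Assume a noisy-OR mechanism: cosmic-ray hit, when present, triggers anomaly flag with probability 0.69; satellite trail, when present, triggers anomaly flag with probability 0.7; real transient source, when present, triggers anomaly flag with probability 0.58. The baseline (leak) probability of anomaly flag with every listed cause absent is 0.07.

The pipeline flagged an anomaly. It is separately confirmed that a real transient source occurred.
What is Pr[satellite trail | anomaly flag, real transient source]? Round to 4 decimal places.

Pr[satellite trail | anomaly flag, real transient source] ≈ 0.2236

Under noisy-OR, P(anomaly flag | causes) = 1 − (1−0.07)·∏(1−qᵢ) over the active causes.
Weight on satellite trail=true, given the evidence: 0.127190 + 0.028841 = 0.156031
The normalizing constant is 0.6094*0.828*0.826 + 0.88282*0.828*0.174 + 0.878914*0.172*0.826 + 0.963674*0.172*0.174 = 0.697686
Posterior = 0.156031 / 0.697686 ≈ 0.2236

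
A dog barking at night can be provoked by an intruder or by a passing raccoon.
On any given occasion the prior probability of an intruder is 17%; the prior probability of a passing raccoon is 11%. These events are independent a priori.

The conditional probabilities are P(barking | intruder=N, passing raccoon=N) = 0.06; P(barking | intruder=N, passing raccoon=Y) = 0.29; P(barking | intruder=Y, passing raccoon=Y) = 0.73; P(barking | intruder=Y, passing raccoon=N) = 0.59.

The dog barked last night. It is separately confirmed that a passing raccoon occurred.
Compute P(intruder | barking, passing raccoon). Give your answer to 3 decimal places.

P(barking | passing raccoon) = 0.29*0.83 + 0.73*0.17 = 0.240700 + 0.124100 = 0.364800
The intruder-present share is 0.73*0.17 = 0.124100.
So P(intruder | barking, passing raccoon) = 0.124100/0.364800 ≈ 0.340.

P(intruder | barking, passing raccoon) ≈ 0.340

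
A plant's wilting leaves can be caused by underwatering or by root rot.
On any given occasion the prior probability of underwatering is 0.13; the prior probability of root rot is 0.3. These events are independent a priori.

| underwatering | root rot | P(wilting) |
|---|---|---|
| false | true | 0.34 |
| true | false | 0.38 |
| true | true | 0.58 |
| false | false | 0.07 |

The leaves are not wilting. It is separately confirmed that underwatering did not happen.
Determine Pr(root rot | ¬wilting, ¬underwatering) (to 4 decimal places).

Pr(root rot | ¬wilting, ¬underwatering) ≈ 0.2332

Weight on root rot=true, given the evidence: 0.66×0.3 = 0.198000
The normalizing constant is 0.93×0.7 + 0.66×0.3 = 0.849000
P(root rot | ¬wilting, ¬underwatering) = 0.198000/0.849000 ≈ 0.2332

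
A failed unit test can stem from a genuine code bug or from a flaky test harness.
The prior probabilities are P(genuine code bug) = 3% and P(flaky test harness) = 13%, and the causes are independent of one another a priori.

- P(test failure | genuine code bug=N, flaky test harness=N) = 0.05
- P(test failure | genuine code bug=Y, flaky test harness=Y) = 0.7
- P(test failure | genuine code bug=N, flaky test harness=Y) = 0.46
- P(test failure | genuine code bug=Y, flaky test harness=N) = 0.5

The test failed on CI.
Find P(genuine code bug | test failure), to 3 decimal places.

P(genuine code bug | test failure) ≈ 0.136

Numerator (weight on configurations with genuine code bug): 0.013050 + 0.002730 = 0.015780
Denominator P(test failure): 0.05×0.97×0.87 + 0.46×0.97×0.13 + 0.5×0.03×0.87 + 0.7×0.03×0.13 = 0.115981
Posterior = 0.015780 / 0.115981 ≈ 0.136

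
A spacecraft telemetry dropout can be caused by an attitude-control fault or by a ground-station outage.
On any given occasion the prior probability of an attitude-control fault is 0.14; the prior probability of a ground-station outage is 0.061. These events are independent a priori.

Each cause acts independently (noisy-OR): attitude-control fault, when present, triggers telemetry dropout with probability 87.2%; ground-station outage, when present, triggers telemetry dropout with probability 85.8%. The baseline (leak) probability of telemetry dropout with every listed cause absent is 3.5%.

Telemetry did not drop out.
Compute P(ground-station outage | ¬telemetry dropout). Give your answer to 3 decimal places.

P(ground-station outage | ¬telemetry dropout) ≈ 0.009

Under noisy-OR, P(telemetry dropout | causes) = 1 − (1−0.035)·∏(1−qᵢ) over the active causes.
Numerator (weight on configurations with ground-station outage): 0.007189 + 0.000150 = 0.007339
Normalizer over all consistent configurations: 0.965·0.86·0.939 + 0.13703·0.86·0.061 + 0.12352·0.14·0.939 + 0.01754·0.14·0.061 = 0.802853
P(ground-station outage | ¬telemetry dropout) = 0.007339/0.802853 ≈ 0.009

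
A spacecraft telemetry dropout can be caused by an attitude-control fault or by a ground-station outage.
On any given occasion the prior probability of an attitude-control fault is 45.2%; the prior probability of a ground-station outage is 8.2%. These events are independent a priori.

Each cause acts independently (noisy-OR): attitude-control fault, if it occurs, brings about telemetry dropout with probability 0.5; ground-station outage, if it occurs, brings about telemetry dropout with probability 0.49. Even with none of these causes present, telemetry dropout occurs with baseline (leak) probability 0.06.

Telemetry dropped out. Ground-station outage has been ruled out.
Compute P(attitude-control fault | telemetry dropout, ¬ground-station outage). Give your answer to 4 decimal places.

Under noisy-OR, P(telemetry dropout | causes) = 1 − (1−0.06)·∏(1−qᵢ) over the active causes.
By total probability over both values of attitude-control fault:
  P(telemetry dropout | ¬ground-station outage) = 0.06·0.548 + 0.53·0.452
        = 0.032880 + 0.239560 = 0.272440
Keeping only the attitude-control fault-present terms gives 0.239560, so
  P(attitude-control fault | telemetry dropout, ¬ground-station outage) = 0.239560 / 0.272440 ≈ 0.8793

P(attitude-control fault | telemetry dropout, ¬ground-station outage) ≈ 0.8793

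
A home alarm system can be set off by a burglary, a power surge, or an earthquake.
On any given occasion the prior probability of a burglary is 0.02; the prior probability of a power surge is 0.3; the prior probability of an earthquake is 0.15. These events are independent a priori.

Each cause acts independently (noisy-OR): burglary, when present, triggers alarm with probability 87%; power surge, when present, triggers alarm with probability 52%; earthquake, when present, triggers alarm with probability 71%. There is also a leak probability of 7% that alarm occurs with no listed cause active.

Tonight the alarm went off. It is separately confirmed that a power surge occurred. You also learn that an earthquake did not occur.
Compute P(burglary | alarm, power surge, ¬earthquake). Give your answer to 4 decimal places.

P(burglary | alarm, power surge, ¬earthquake) ≈ 0.0336

Under noisy-OR, P(alarm | causes) = 1 − (1−0.07)·∏(1−qᵢ) over the active causes.
P(alarm | power surge, ¬earthquake) = 0.5536*0.98 + 0.941968*0.02 = 0.542528 + 0.018839 = 0.561367
Of this, 0.018839 comes from 0.941968*0.02 (the burglary=true cases).
Hence the posterior is 0.018839/0.561367 ≈ 0.0336.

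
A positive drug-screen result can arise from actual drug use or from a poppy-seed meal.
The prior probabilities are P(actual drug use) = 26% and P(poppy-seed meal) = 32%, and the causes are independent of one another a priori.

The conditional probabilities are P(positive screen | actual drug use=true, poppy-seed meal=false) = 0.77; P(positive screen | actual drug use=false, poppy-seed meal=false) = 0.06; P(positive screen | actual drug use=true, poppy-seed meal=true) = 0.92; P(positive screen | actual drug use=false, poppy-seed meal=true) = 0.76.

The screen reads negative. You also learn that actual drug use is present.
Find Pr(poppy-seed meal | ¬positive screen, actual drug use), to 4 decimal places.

Pr(poppy-seed meal | ¬positive screen, actual drug use) ≈ 0.1407

For the numerator, keep only poppy-seed meal=true terms: 0.08×0.32 = 0.025600
The normalizing constant is 0.23×0.68 + 0.08×0.32 = 0.182000
P(poppy-seed meal | ¬positive screen, actual drug use) = 0.025600/0.182000 ≈ 0.1407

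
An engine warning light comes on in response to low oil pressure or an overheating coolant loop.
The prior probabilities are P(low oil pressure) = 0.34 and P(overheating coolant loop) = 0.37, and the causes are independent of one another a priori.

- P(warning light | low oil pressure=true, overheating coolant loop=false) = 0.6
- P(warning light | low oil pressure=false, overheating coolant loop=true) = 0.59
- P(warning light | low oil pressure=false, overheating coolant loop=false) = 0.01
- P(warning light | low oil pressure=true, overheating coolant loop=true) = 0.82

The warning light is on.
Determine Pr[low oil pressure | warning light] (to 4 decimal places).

Pr[low oil pressure | warning light] ≈ 0.6098

P(warning light) = 0.01·0.66·0.63 + 0.59·0.66·0.37 + 0.6·0.34·0.63 + 0.82·0.34·0.37 = 0.004158 + 0.144078 + 0.128520 + 0.103156 = 0.379912
The low oil pressure-present share is 0.128520 + 0.103156 = 0.231676.
Hence the posterior is 0.231676/0.379912 ≈ 0.6098.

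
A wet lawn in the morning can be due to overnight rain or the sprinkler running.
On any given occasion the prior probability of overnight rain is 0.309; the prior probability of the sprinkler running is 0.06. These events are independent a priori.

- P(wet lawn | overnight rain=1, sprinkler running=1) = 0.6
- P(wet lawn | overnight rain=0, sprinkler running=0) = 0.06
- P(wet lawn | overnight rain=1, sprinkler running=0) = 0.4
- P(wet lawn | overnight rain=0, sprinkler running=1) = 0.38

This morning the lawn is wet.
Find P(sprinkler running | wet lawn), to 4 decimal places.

P(sprinkler running | wet lawn) ≈ 0.1477

P(wet lawn) = 0.06·0.691·0.94 + 0.38·0.691·0.06 + 0.4·0.309·0.94 + 0.6·0.309·0.06 = 0.038972 + 0.015755 + 0.116184 + 0.011124 = 0.182035
Of this, 0.026879 comes from 0.015755 + 0.011124 (the sprinkler running=true cases).
Hence the posterior is 0.026879/0.182035 ≈ 0.1477.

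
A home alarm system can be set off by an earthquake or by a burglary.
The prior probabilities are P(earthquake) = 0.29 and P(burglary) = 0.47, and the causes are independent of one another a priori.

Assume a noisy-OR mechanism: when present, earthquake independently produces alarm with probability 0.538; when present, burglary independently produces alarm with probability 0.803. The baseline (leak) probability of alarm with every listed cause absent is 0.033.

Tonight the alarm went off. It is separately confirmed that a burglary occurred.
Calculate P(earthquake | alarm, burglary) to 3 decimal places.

P(earthquake | alarm, burglary) ≈ 0.315

Under noisy-OR, P(alarm | causes) = 1 − (1−0.033)·∏(1−qᵢ) over the active causes.
Weight on earthquake=true, given the evidence: 0.911989*0.29 = 0.264477
Normalizer over all consistent configurations: 0.809501*0.71 + 0.911989*0.29 = 0.839223
P(earthquake | alarm, burglary) = 0.264477/0.839223 ≈ 0.315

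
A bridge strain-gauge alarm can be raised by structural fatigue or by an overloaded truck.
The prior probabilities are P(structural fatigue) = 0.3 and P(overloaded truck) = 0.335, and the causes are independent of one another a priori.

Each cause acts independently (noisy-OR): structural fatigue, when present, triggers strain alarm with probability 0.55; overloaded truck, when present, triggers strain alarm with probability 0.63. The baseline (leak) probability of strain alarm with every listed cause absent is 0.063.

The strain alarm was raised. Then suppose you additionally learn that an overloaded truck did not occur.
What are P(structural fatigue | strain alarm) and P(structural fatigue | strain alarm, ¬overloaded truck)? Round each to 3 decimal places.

P(structural fatigue | strain alarm) ≈ 0.523; P(structural fatigue | strain alarm, ¬overloaded truck) ≈ 0.797

Under noisy-OR, P(strain alarm | causes) = 1 − (1−0.063)·∏(1−qᵢ) over the active causes.
Sum P(strain alarm|·) weighted by the priors over the 4 (structural fatigue, overloaded truck) configurations:
  P(strain alarm) = 0.063·0.7·0.665 + 0.65331·0.7·0.335 + 0.57835·0.3·0.665 + 0.843989·0.3·0.335
        = 0.029327 + 0.153201 + 0.115381 + 0.084821 = 0.382730
Configurations with structural fatigue contribute 0.200202, so
  P(structural fatigue | strain alarm) = 0.200202 / 0.382730 ≈ 0.523

Now also conditioning on overloaded truck≠true:
Weight on structural fatigue=true, given the evidence: 0.57835×0.3 = 0.173505
Denominator P(strain alarm | ¬overloaded truck): 0.063×0.7 + 0.57835×0.3 = 0.217605
P(structural fatigue | strain alarm, ¬overloaded truck) = 0.173505/0.217605 ≈ 0.797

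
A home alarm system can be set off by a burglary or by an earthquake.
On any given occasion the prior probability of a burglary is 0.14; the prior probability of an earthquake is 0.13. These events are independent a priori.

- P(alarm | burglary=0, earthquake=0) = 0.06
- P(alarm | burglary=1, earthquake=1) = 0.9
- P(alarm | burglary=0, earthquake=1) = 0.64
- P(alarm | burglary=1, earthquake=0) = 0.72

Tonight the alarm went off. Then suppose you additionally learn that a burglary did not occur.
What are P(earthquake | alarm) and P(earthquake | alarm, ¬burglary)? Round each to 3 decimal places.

P(earthquake | alarm) ≈ 0.399; P(earthquake | alarm, ¬burglary) ≈ 0.614

By total probability over the 4 (burglary, earthquake) configurations:
  P(alarm) = 0.06·0.86·0.87 + 0.64·0.86·0.13 + 0.72·0.14·0.87 + 0.9·0.14·0.13
        = 0.044892 + 0.071552 + 0.087696 + 0.016380 = 0.220520
The terms with earthquake present sum to 0.087932, so
  P(earthquake | alarm) = 0.087932 / 0.220520 ≈ 0.399

With the extra evidence:
Weight on earthquake=true, given the evidence: 0.64·0.13 = 0.083200
Normalizer over all consistent configurations: 0.06·0.87 + 0.64·0.13 = 0.135400
Posterior = 0.083200 / 0.135400 ≈ 0.614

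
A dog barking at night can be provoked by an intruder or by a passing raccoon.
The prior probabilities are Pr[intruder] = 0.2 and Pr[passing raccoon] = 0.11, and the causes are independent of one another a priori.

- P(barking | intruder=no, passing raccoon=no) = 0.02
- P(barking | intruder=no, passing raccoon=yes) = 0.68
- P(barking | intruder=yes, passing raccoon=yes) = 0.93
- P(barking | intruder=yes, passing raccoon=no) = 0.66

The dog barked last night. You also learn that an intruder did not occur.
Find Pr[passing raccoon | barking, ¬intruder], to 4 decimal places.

By total probability over both values of passing raccoon:
  P(barking | ¬intruder) = 0.02×0.89 + 0.68×0.11
        = 0.017800 + 0.074800 = 0.092600
Configurations with passing raccoon contribute 0.074800, so
  P(passing raccoon | barking, ¬intruder) = 0.074800 / 0.092600 ≈ 0.8078

Pr[passing raccoon | barking, ¬intruder] ≈ 0.8078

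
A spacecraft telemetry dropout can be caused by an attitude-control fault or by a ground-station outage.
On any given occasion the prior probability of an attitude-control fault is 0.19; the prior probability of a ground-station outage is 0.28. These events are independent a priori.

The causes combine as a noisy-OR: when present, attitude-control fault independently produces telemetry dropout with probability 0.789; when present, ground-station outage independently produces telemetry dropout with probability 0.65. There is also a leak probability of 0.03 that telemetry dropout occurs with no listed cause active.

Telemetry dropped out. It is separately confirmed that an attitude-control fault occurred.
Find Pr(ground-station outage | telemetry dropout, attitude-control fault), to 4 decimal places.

Pr(ground-station outage | telemetry dropout, attitude-control fault) ≈ 0.3122

Under noisy-OR, P(telemetry dropout | causes) = 1 − (1−0.03)·∏(1−qᵢ) over the active causes.
Enumerate both values of ground-station outage and weight by the priors:
  P(telemetry dropout | attitude-control fault) = 0.79533·0.72 + 0.928366·0.28
        = 0.572638 + 0.259942 = 0.832580
The terms with ground-station outage present sum to 0.259942, so
  P(ground-station outage | telemetry dropout, attitude-control fault) = 0.259942 / 0.832580 ≈ 0.3122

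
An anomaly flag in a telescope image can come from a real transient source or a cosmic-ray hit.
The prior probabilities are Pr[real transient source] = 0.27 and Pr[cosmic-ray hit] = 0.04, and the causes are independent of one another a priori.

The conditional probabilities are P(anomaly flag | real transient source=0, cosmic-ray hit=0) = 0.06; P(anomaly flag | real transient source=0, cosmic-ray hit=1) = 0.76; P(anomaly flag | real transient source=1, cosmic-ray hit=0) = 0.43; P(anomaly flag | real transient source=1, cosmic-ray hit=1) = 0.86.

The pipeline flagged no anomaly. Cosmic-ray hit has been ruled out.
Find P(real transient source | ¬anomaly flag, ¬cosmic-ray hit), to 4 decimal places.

P(real transient source | ¬anomaly flag, ¬cosmic-ray hit) ≈ 0.1832

Numerator (weight on configurations with real transient source): 0.57*0.27 = 0.153900
The normalizing constant is 0.94*0.73 + 0.57*0.27 = 0.840100
P(real transient source | ¬anomaly flag, ¬cosmic-ray hit) = 0.153900/0.840100 ≈ 0.1832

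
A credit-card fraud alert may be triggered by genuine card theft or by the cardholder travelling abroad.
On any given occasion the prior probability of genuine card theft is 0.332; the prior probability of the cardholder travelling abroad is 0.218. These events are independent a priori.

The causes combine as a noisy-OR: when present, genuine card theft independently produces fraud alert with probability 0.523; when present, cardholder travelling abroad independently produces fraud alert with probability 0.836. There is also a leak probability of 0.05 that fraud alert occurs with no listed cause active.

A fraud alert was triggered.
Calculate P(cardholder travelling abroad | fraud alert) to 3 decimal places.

P(cardholder travelling abroad | fraud alert) ≈ 0.530

Under noisy-OR, P(fraud alert | causes) = 1 − (1−0.05)·∏(1−qᵢ) over the active causes.
P(fraud alert) = 0.05·0.668·0.782 + 0.8442·0.668·0.218 + 0.54685·0.332·0.782 + 0.925683·0.332·0.218 = 0.026119 + 0.122936 + 0.141975 + 0.066997 = 0.358027
Restricting to configurations with cardholder travelling abroad present: 0.122936 + 0.066997 = 0.189933.
P(cardholder travelling abroad | fraud alert) = 0.189933 / 0.358027 ≈ 0.530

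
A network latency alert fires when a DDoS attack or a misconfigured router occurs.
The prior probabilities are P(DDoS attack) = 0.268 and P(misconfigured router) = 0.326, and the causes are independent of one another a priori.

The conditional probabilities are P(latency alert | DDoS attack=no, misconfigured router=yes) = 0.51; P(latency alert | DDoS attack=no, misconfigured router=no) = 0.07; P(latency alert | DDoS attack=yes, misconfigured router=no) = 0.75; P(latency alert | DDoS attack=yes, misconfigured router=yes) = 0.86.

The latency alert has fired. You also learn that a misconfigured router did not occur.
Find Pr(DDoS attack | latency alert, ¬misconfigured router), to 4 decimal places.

P(latency alert | ¬misconfigured router) = 0.07*0.732 + 0.75*0.268 = 0.051240 + 0.201000 = 0.252240
Restricting to configurations with DDoS attack present: 0.75*0.268 = 0.201000.
So P(DDoS attack | latency alert, ¬misconfigured router) = 0.201000/0.252240 ≈ 0.7969.

Pr(DDoS attack | latency alert, ¬misconfigured router) ≈ 0.7969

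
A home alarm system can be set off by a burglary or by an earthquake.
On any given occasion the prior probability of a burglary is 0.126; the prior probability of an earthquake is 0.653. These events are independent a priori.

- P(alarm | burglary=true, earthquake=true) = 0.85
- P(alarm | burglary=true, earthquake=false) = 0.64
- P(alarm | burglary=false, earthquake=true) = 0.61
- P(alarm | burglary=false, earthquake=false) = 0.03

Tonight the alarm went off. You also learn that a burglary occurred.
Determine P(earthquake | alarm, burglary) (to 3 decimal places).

P(earthquake | alarm, burglary) ≈ 0.714

For the numerator, keep only earthquake=true terms: 0.85*0.653 = 0.555050
The normalizing constant is 0.64*0.347 + 0.85*0.653 = 0.777130
P(earthquake | alarm, burglary) = 0.555050/0.777130 ≈ 0.714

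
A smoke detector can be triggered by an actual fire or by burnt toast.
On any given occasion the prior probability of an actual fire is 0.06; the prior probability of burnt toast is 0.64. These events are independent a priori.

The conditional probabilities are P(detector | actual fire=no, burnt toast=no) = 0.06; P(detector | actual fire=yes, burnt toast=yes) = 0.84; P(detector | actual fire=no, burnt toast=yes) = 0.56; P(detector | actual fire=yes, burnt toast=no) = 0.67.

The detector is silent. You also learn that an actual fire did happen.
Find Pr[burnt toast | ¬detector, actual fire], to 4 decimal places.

Pr[burnt toast | ¬detector, actual fire] ≈ 0.4629

P(¬detector | actual fire) = 0.33×0.36 + 0.16×0.64 = 0.118800 + 0.102400 = 0.221200
Restricting to configurations with burnt toast present: 0.16×0.64 = 0.102400.
Hence the posterior is 0.102400/0.221200 ≈ 0.4629.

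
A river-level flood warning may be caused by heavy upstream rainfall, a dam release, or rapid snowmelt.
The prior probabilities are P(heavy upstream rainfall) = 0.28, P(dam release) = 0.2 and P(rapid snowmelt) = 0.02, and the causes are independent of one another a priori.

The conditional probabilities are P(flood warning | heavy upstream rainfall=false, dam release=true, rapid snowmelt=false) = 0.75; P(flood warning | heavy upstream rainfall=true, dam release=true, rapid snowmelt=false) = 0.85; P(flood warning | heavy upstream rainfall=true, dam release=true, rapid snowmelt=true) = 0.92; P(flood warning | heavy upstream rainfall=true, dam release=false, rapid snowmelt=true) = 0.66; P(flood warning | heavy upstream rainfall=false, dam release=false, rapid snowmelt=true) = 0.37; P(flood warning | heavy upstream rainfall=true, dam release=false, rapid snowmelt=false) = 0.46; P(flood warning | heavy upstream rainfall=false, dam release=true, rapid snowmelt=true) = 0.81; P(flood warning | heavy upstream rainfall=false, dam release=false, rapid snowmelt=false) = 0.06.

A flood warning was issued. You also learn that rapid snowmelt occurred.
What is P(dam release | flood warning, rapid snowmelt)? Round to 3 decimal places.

P(dam release | flood warning, rapid snowmelt) ≈ 0.318

P(flood warning | rapid snowmelt) = 0.37·0.72·0.8 + 0.81·0.72·0.2 + 0.66·0.28·0.8 + 0.92·0.28·0.2 = 0.213120 + 0.116640 + 0.147840 + 0.051520 = 0.529120
Of this, 0.168160 comes from 0.116640 + 0.051520 (the dam release=true cases).
Hence the posterior is 0.168160/0.529120 ≈ 0.318.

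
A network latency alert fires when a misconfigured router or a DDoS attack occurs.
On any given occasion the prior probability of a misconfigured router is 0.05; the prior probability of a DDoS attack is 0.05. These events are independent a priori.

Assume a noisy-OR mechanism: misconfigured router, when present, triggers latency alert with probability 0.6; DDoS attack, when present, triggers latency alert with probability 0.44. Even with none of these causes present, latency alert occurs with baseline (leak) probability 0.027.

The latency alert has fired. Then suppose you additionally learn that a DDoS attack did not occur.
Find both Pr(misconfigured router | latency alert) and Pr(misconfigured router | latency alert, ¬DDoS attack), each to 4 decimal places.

Under noisy-OR, P(latency alert | causes) = 1 − (1−0.027)·∏(1−qᵢ) over the active causes.
P(latency alert) = 0.027*0.95*0.95 + 0.45512*0.95*0.05 + 0.6108*0.05*0.95 + 0.782048*0.05*0.05 = 0.024367 + 0.021618 + 0.029013 + 0.001955 = 0.076953
Of this, 0.030968 comes from 0.029013 + 0.001955 (the misconfigured router=true cases).
So P(misconfigured router | latency alert) = 0.030968/0.076953 ≈ 0.4024.

With the extra evidence:
P(latency alert | ¬DDoS attack) = 0.027·0.95 + 0.6108·0.05 = 0.025650 + 0.030540 = 0.056190
Of this, 0.030540 comes from 0.6108·0.05 (the misconfigured router=true cases).
P(misconfigured router | latency alert, ¬DDoS attack) = 0.030540 / 0.056190 ≈ 0.5435
Ruling out DDoS attack raises the posterior on misconfigured router — the flip side of explaining away.

Pr(misconfigured router | latency alert) ≈ 0.4024; Pr(misconfigured router | latency alert, ¬DDoS attack) ≈ 0.5435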